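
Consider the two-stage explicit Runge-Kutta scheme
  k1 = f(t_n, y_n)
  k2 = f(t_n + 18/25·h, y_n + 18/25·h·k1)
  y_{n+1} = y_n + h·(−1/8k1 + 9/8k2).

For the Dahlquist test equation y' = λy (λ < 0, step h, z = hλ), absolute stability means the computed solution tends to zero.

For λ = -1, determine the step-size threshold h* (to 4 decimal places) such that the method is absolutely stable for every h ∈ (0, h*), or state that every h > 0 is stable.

On y'=λy, z=hλ:
  k1=λy_n ⇒ h·k1=z·y_n;  k2=λ(1+18/25z)y_n ⇒ h·k2=z(1+18/25z)y_n
  y_{n+1}/y_n = 1 − 1/8z + 9/8z(1+18/25z) = 1 + z + 81/100z²
  R(z) = 1 + z + 81/100z².

Boundary: |R(x)|=1, x<0.
x=-1.07: |R|=0.8574
R=1: x+81/100x²=0 ⇒ x=−100/81=-1.2346; min R=1−1/(4·81/100)=0.6914>−1
Confirm numerically:
  x=-1.172: |R|=0.94060 <1
  x=-1.162: |R|=0.93170 <1
  x=-1.066: |R|=0.85445 <1
  x=-0.843: |R|=0.73263 <1
  x=-1.296: |R|=1.06449 >1
  x=-1.262: |R|=1.02804 >1
Interval (-1.2346, 0).

(-1.2346,0); λ=-1 ⇒ h* = (100/81)/1 = 1.2346.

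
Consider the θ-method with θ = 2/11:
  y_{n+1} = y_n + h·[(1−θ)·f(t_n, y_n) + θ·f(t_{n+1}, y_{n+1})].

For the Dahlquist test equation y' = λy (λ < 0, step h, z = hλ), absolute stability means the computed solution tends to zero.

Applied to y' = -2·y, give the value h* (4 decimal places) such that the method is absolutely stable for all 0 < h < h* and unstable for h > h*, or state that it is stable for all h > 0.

(-3.1429,0); λ=-2 ⇒ h* = (22/7)/2 = 1.5714.

On y'=λy, z=hλ:
  y_{n+1} = y_n + z·[9/11·y_n + 2/11·y_{n+1}] ⇒ (1 − 2/11z)y_{n+1} = (1 + 9/11z)y_n
  so R(z) = (1 + 9/11z)/(1 − 2/11z).

Find x<0 with |R(x)|<1.
x=-0.62: |R|=0.4428
R=−1: 1+9/11x = −1+2/11x ⇒ -7/11x=2 ⇒ x=2/(-7/11)=-3.1429
Confirm numerically:
  x=-2.368: |R|=0.65531 <1
  x=-1.755: |R|=0.33046 <1
  x=-1.435: |R|=0.13807 <1
  x=-3.656: |R|=1.19616 >1
  x=-3.339: |R|=1.07767 >1
Interval (-3.1429, 0).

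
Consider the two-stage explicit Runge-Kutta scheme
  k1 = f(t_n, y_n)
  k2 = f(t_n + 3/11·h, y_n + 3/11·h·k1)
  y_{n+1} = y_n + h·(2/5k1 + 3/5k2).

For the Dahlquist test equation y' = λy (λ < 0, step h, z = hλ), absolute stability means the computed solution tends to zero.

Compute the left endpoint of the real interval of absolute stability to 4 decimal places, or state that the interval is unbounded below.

z* = -6.1111.

With y'=λy (z=hλ):
  k1=λy_n ⇒ h·k1=z·y_n;  k2=λ(1+3/11z)y_n ⇒ h·k2=z(1+3/11z)y_n
  y_{n+1}/y_n = 1 + 2/5z + 3/5z(1+3/11z) = 1 + z + 9/55z²
  ⇒ R(z) = 1 + z + 9/55z².

Solve |R(x)|<1 on ℝ⁻.
x=-0.53: |R|=0.5160
R=1: x+9/55x²=0 ⇒ x=−55/9=-6.1111; min R=1−1/(4·9/55)=-0.5278>−1
Confirm numerically:
  x=-4.928: |R|=0.04594 <1
  x=-4.917: |R|=0.03922 <1
  x=-3.013: |R|=0.52748 <1
  x=-2.895: |R|=0.52356 <1
  x=-6.702: |R|=1.64802 >1
  x=-6.235: |R|=1.12640 >1
  x=-6.131: |R|=1.01995 >1
So |R|<1 on (-6.1111, 0).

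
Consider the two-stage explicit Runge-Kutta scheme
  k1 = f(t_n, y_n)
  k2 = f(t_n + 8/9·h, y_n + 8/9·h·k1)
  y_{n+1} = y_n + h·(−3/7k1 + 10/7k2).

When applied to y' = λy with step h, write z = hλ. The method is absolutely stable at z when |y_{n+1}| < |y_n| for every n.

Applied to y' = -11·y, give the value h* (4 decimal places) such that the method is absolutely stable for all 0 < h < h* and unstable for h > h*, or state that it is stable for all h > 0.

(-0.7875,0); λ=-11 ⇒ h* = (63/80)/11 = 0.0716.

With y'=λy (z=hλ):
  k1=λy_n ⇒ h·k1=z·y_n;  k2=λ(1+8/9z)y_n ⇒ h·k2=z(1+8/9z)y_n
  y_{n+1}/y_n = 1 − 3/7z + 10/7z(1+8/9z) = 1 + z + 80/63z²
  Hence R(z) = 1 + z + 80/63z².

Solve |R(x)|<1 on ℝ⁻.
x=-1.24: |R|=1.7125
R=1: x+80/63x²=0 ⇒ x=−63/80=-0.7875; min R=1−1/(4·80/63)=0.8031>−1
Confirm numerically:
  x=-0.765: |R|=0.97814 <1
  x=-0.534: |R|=0.82810 <1
  x=-0.325: |R|=0.80913 <1
  x=-1.370: |R|=2.01337 >1
  x=-0.921: |R|=1.15613 >1
  x=-0.811: |R|=1.02420 >1
Stable set (-0.7875, 0).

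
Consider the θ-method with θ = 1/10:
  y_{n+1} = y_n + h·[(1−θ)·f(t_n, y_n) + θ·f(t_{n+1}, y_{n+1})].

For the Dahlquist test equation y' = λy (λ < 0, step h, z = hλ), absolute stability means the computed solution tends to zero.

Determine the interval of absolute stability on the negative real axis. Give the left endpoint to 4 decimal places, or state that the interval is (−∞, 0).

z∈(-2.5000,0).

With y'=λy (z=hλ):
  y_{n+1} = y_n + z·[9/10·y_n + 1/10·y_{n+1}] ⇒ (1 − 1/10z)y_{n+1} = (1 + 9/10z)y_n
  ⇒ R(z) = (1 + 9/10z)/(1 − 1/10z).

Find x<0 with |R(x)|<1.
x=-1.39: |R|=0.2204
R=−1: 1+9/10x = −1+1/10x ⇒ -4/5x=2 ⇒ x=2/(-4/5)=-2.5000
Confirm numerically:
  x=-1.627: |R|=0.39933 <1
  x=-1.229: |R|=0.09449 <1
  x=-1.130: |R|=0.01527 <1
  x=-1.027: |R|=0.06865 <1
  x=-2.884: |R|=1.23844 >1
  x=-2.723: |R|=1.14022 >1
  x=-2.662: |R|=1.10235 >1
So |R|<1 on (-2.5000, 0).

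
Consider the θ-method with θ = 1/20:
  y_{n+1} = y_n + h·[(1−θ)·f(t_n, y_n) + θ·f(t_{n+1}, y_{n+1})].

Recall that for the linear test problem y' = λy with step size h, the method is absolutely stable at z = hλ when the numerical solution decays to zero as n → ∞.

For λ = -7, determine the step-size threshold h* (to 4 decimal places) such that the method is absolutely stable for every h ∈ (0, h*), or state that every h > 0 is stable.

(-2.2222,0); λ=-7 ⇒ h* = (20/9)/7 = 0.3175.

Test eqn y'=λy, z=hλ:
  y_{n+1} = y_n + z·[19/20·y_n + 1/20·y_{n+1}] ⇒ (1 − 1/20z)y_{n+1} = (1 + 19/20z)y_n
  so R(z) = (1 + 19/20z)/(1 − 1/20z).

Boundary: |R(x)|=1, x<0.
x=-0.64: |R|=0.3798
R=−1: 1+19/20x = −1+1/20x ⇒ -9/10x=2 ⇒ x=2/(-9/10)=-2.2222
Confirm numerically:
  x=-1.408: |R|=0.31540 <1
  x=-1.230: |R|=0.15874 <1
  x=-1.167: |R|=0.10266 <1
  x=-2.492: |R|=1.21590 >1
  x=-2.468: |R|=1.19690 >1
  x=-2.328: |R|=1.08527 >1
Stable set (-2.2222, 0).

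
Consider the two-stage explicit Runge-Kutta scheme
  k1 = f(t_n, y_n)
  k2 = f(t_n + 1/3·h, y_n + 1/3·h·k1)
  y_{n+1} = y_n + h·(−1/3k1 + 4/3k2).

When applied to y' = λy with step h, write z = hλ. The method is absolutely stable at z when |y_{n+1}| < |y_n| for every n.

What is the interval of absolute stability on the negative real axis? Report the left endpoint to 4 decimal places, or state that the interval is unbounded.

On y'=λy, z=hλ:
  k1=λy_n ⇒ h·k1=z·y_n;  k2=λ(1+1/3z)y_n ⇒ h·k2=z(1+1/3z)y_n
  y_{n+1}/y_n = 1 − 1/3z + 4/3z(1+1/3z) = 1 + z + 4/9z²
  ⇒ R(z) = 1 + z + 4/9z².

Find x<0 with |R(x)|<1.
x=-1.61: |R|=0.5420
R=1: x+4/9x²=0 ⇒ x=−9/4=-2.2500; min R=1−1/(4·4/9)=0.4375>−1
Confirm numerically:
  x=-1.614: |R|=0.54378 <1
  x=-1.519: |R|=0.50649 <1
  x=-1.121: |R|=0.43751 <1
  x=-2.783: |R|=1.65926 >1
  x=-2.616: |R|=1.42554 >1
  x=-2.499: |R|=1.27656 >1
Stable set (-2.2500, 0).

z∈(-2.2500,0).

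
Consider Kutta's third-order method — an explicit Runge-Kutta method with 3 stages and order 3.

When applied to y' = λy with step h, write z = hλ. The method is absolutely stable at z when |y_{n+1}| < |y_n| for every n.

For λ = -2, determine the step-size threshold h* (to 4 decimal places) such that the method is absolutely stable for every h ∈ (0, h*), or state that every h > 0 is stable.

(-2.5127,0); λ=-2 ⇒ h* = 1.2564.

Set f=λy, z=hλ:
  order 3, 3-stage ⇒ R(z)=1+z+z^2/2+z^3/6
  (e.g. R(-1.57)=0.01747, |R|=0.01747)

Find x<0 with |R(x)|<1.
x=-1.57: |R|=0.0175
|R(-2.23)|=0.5918 |R(-2.03)|=0.3638 |R(-0.64)|=0.5211
Bisect:
  x_lo=-3.0906 |R|=2.2348  x_hi=-0.3809 |R|=0.6824
  mid=-1.73576 |R|=0.10093 →hi
  mid=-2.41316 |R|=0.84360 →hi
  mid=-2.75187 |R|=1.43869 →lo
  mid=-2.58251 |R|=1.11845 →lo
  mid=-2.49784 |R|=0.97566 →hi
  mid=-2.54018 |R|=1.04568 →lo
  mid=-2.51901 |R|=1.01033 →lo
  mid=-2.50842 |R|=0.99291 →hi
  ...
  [-2.51289,-2.51272] ⇒ x*=-2.5127
So |R|<1 on (-2.5127, 0).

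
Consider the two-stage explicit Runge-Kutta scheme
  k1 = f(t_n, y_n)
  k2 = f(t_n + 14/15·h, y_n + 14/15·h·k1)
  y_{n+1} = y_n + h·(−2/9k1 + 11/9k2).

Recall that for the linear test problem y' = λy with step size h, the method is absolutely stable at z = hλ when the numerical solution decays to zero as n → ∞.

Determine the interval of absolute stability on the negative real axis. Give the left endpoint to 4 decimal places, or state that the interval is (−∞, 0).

z∈(-0.8766,0).

With y'=λy (z=hλ):
  k1=λy_n ⇒ h·k1=z·y_n;  k2=λ(1+14/15z)y_n ⇒ h·k2=z(1+14/15z)y_n
  y_{n+1}/y_n = 1 − 2/9z + 11/9z(1+14/15z) = 1 + z + 154/135z²
  so R(z) = 1 + z + 154/135z².

Need |R(x)|<1, x<0.
x=-1.39: |R|=1.8140
R=1: x+154/135x²=0 ⇒ x=−135/154=-0.8766; min R=1−1/(4·154/135)=0.7808>−1
Confirm numerically:
  x=-0.833: |R|=0.95855 <1
  x=-0.764: |R|=0.90185 <1
  x=-0.378: |R|=0.78499 <1
  x=-1.187: |R|=1.42027 >1
  x=-1.097: |R|=1.27578 >1
  x=-1.014: |R|=1.15891 >1
So |R|<1 on (-0.8766, 0).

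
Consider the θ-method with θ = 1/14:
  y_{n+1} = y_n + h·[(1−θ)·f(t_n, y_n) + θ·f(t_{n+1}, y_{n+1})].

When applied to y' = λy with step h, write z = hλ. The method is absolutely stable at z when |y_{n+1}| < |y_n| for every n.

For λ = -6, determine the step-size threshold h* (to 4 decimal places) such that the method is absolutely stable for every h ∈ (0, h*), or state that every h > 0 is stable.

Set f=λy, z=hλ:
  y_{n+1} = y_n + z·[13/14·y_n + 1/14·y_{n+1}] ⇒ (1 − 1/14z)y_{n+1} = (1 + 13/14z)y_n
  R(z) = (1 + 13/14z)/(1 − 1/14z).

Find x<0 with |R(x)|<1.
x=-0.48: |R|=0.5359
R=−1: 1+13/14x = −1+1/14x ⇒ -6/7x=2 ⇒ x=2/(-6/7)=-2.3333
Confirm numerically:
  x=-2.159: |R|=0.87054 <1
  x=-1.603: |R|=0.43831 <1
  x=-1.588: |R|=0.42623 <1
  x=-1.398: |R|=0.27107 <1
  x=-2.781: |R|=1.32012 >1
  x=-2.590: |R|=1.18565 >1
  x=-2.456: |R|=1.08945 >1
Stable set (-2.3333, 0).

(-2.3333,0); λ=-6 ⇒ h* = (7/3)/6 = 0.3889.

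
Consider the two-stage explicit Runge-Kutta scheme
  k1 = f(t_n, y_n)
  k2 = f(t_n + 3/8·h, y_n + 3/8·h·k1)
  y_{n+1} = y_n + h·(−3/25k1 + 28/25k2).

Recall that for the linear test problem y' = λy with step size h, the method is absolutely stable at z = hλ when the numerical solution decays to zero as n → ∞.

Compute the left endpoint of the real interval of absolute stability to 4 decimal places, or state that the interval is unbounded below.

z* = -2.3810.

On y'=λy, z=hλ:
  k1=λy_n ⇒ h·k1=z·y_n;  k2=λ(1+3/8z)y_n ⇒ h·k2=z(1+3/8z)y_n
  y_{n+1}/y_n = 1 − 3/25z + 28/25z(1+3/8z) = 1 + z + 21/50z²
  ⇒ R(z) = 1 + z + 21/50z².

Find x<0 with |R(x)|<1.
x=-1.29: |R|=0.4089
R=1: x+21/50x²=0 ⇒ x=−50/21=-2.3810; min R=1−1/(4·21/50)=0.4048>−1
Confirm numerically:
  x=-1.998: |R|=0.67864 <1
  x=-1.888: |R|=0.60911 <1
  x=-1.670: |R|=0.50134 <1
  x=-1.225: |R|=0.40526 <1
  x=-2.869: |R|=1.58809 >1
  x=-2.725: |R|=1.39376 >1
  x=-2.638: |R|=1.28480 >1
Interval (-2.3810, 0).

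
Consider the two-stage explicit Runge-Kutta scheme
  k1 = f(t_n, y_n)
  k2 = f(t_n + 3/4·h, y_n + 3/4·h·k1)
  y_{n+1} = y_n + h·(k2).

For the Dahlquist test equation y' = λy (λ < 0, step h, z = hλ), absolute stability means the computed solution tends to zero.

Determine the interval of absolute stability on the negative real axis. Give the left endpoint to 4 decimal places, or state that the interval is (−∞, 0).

Set f=λy, z=hλ:
  k1=λy_n ⇒ h·k1=z·y_n;  k2=λ(1+3/4z)y_n ⇒ h·k2=z(1+3/4z)y_n
  y_{n+1}/y_n = 1 + z(1+3/4z) = 1 + z + 3/4z²
  ⇒ R(z) = 1 + z + 3/4z².

Boundary: |R(x)|=1, x<0.
x=-0.41: |R|=0.7161
R=1: x+3/4x²=0 ⇒ x=−4/3=-1.3333; min R=1−1/(4·3/4)=0.6667>−1
Confirm numerically:
  x=-1.065: |R|=0.78567 <1
  x=-1.047: |R|=0.77516 <1
  x=-0.853: |R|=0.69271 <1
  x=-0.666: |R|=0.66667 <1
  x=-1.900: |R|=1.80750 >1
  x=-1.867: |R|=1.74727 >1
  x=-1.865: |R|=1.74367 >1
Interval (-1.3333, 0).

(-1.3333, 0).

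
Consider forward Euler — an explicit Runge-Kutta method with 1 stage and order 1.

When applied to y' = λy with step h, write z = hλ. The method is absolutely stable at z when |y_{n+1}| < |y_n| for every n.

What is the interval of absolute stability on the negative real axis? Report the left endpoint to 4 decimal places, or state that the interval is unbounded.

(-2.0000, 0).

With y'=λy (z=hλ):
  order 1, 1-stage ⇒ R(z)=1+z
  (e.g. R(-1.14)=-0.14000, |R|=0.14000)

Find x<0 with |R(x)|<1.
x=-1.14: |R|=0.1400
|R(-1.9)|=0.9000 |R(-1.84)|=0.8400 |R(-1.11)|=0.1100
Bisect:
  x_lo=-2.8855 |R|=1.8855  x_hi=-0.0846 |R|=0.9154
  mid=-1.48504 |R|=0.48504 →hi
  mid=-2.18527 |R|=1.18527 →lo
  mid=-1.83515 |R|=0.83515 →hi
  mid=-2.01021 |R|=1.01021 →lo
  mid=-1.92268 |R|=0.92268 →hi
  mid=-1.96645 |R|=0.96645 →hi
  mid=-1.98833 |R|=0.98833 →hi
  mid=-1.99927 |R|=0.99927 →hi
  ...
  [-2.00012,-1.99995] ⇒ x*=-2.0000
Interval (-2.0000, 0).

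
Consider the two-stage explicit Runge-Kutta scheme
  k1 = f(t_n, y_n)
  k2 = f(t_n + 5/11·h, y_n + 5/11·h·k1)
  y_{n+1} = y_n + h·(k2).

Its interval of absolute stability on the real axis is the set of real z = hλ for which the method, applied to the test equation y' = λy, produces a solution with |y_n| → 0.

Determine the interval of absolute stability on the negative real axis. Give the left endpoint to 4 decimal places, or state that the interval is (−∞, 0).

(-2.2000, 0).

On y'=λy, z=hλ:
  k1=λy_n ⇒ h·k1=z·y_n;  k2=λ(1+5/11z)y_n ⇒ h·k2=z(1+5/11z)y_n
  y_{n+1}/y_n = 1 + z(1+5/11z) = 1 + z + 5/11z²
  R(z) = 1 + z + 5/11z².

Solve |R(x)|<1 on ℝ⁻.
x=-1.17: |R|=0.4522
R=1: x+5/11x²=0 ⇒ x=−11/5=-2.2000; min R=1−1/(4·5/11)=0.4500>−1
Confirm numerically:
  x=-2.065: |R|=0.87328 <1
  x=-2.050: |R|=0.86023 <1
  x=-1.861: |R|=0.71324 <1
  x=-0.904: |R|=0.46746 <1
  x=-2.687: |R|=1.59480 >1
  x=-2.485: |R|=1.32192 >1
  x=-2.423: |R|=1.24560 >1
Stable set (-2.2000, 0).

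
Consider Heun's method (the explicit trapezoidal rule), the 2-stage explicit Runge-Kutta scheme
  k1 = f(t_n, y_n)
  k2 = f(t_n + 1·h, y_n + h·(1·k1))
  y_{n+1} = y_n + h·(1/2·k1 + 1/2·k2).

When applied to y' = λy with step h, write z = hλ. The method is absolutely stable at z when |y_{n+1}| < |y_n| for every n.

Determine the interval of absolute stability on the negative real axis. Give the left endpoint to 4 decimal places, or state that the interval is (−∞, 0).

z∈(-2.0000,0).

On y'=λy, z=hλ:
  order 2, 2-stage ⇒ R(z)=1+z+z^2/2
  (e.g. R(-0.3)=0.74500, |R|=0.74500)

Need |R(x)|<1, x<0.
x=-0.3: |R|=0.7450
|R(-1.77)|=0.7964 |R(-1.76)|=0.7888 |R(-0.6)|=0.5800
Bisect:
  x_lo=-2.4783 |R|=1.5927  x_hi=-0.3810 |R|=0.6916
  mid=-1.42967 |R|=0.59231 →hi
  mid=-1.95400 |R|=0.95506 →hi
  mid=-2.21617 |R|=1.23954 →lo
  mid=-2.08509 |R|=1.08871 →lo
  mid=-2.01955 |R|=1.01974 →lo
  mid=-1.98677 |R|=0.98686 →hi
  mid=-2.00316 |R|=1.00316 →lo
  mid=-1.99497 |R|=0.99498 →hi
  mid=-1.99906 |R|=0.99906 →hi
  mid=-2.00111 |R|=1.00111 →lo
  ...
  [-2.00009,-1.99996] ⇒ x*=-2.0000
Interval (-2.0000, 0).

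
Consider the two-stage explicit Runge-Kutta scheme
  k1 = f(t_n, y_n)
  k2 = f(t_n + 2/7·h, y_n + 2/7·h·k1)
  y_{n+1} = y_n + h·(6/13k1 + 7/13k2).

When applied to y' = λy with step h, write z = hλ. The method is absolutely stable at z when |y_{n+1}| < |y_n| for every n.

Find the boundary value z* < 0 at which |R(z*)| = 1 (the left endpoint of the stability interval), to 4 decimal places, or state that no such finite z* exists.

left endpoint -6.5000.

Set f=λy, z=hλ:
  k1=λy_n ⇒ h·k1=z·y_n;  k2=λ(1+2/7z)y_n ⇒ h·k2=z(1+2/7z)y_n
  y_{n+1}/y_n = 1 + 6/13z + 7/13z(1+2/7z) = 1 + z + 2/13z²
  R(z) = 1 + z + 2/13z².

Boundary: |R(x)|=1, x<0.
x=-1.76: |R|=0.2834
R=1: x+2/13x²=0 ⇒ x=−13/2=-6.5000; min R=1−1/(4·2/13)=-0.6250>−1
Confirm numerically:
  x=-6.154: |R|=0.67242 <1
  x=-4.316: |R|=0.45018 <1
  x=-3.560: |R|=0.61022 <1
  x=-2.627: |R|=0.56529 <1
  x=-6.951: |R|=1.48229 >1
  x=-6.835: |R|=1.35227 >1
  x=-6.829: |R|=1.34565 >1
Interval (-6.5000, 0).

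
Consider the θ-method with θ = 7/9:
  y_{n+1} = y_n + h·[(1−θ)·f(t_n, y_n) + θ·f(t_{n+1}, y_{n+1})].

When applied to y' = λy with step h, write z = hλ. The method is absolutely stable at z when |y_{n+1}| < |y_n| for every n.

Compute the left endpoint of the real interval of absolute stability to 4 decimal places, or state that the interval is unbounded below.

On y'=λy, z=hλ:
  y_{n+1} = y_n + z·[2/9·y_n + 7/9·y_{n+1}] ⇒ (1 − 7/9z)y_{n+1} = (1 + 2/9z)y_n
  so R(z) = (1 + 2/9z)/(1 − 7/9z).

Boundary: |R(x)|=1, x<0.
x=-1.58: |R|=0.2911
x=-2: |R|=0.2174
x=-10: |R|=0.1392
x=-100: |R|=0.2694
θ=7/9≥1/2 ⇒ |1+2/9x|<|1−7/9x| ∀x<0 ⇒ unbounded interval.

(−∞, 0) — no finite endpoint.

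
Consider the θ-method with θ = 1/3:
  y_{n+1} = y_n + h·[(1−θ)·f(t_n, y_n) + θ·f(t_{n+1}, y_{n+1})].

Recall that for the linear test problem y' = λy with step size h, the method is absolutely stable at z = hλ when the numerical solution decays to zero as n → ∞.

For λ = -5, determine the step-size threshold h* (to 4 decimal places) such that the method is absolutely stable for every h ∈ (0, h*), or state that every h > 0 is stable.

(-6.0000,0); λ=-5 ⇒ h* = (6)/5 = 1.2000.

Set f=λy, z=hλ:
  y_{n+1} = y_n + z·[2/3·y_n + 1/3·y_{n+1}] ⇒ (1 − 1/3z)y_{n+1} = (1 + 2/3z)y_n
  Hence R(z) = (1 + 2/3z)/(1 − 1/3z).

Find x<0 with |R(x)|<1.
x=-1.53: |R|=0.0132
R=−1: 1+2/3x = −1+1/3x ⇒ -1/3x=2 ⇒ x=2/(-1/3)=-6.0000
Confirm numerically:
  x=-5.092: |R|=0.88779 <1
  x=-4.456: |R|=0.79292 <1
  x=-3.429: |R|=0.60009 <1
  x=-2.713: |R|=0.42465 <1
  x=-6.341: |R|=1.03651 >1
  x=-6.292: |R|=1.03142 >1
Stable set (-6.0000, 0).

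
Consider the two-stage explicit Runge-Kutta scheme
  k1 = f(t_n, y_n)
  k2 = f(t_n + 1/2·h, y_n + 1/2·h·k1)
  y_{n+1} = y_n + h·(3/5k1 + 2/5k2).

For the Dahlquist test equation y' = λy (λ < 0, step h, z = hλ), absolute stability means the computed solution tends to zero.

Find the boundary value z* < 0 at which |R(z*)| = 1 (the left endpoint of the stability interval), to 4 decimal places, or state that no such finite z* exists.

z* = -5.0000.

With y'=λy (z=hλ):
  k1=λy_n ⇒ h·k1=z·y_n;  k2=λ(1+1/2z)y_n ⇒ h·k2=z(1+1/2z)y_n
  y_{n+1}/y_n = 1 + 3/5z + 2/5z(1+1/2z) = 1 + z + 1/5z²
  R(z) = 1 + z + 1/5z².

Need |R(x)|<1, x<0.
x=-0.6: |R|=0.4720
R=1: x+1/5x²=0 ⇒ x=−5=-5.0000; min R=1−1/(4·1/5)=-0.2500>−1
Confirm numerically:
  x=-2.835: |R|=0.22755 <1
  x=-2.658: |R|=0.24501 <1
  x=-2.593: |R|=0.24827 <1
  x=-2.380: |R|=0.24712 <1
  x=-5.273: |R|=1.28791 >1
  x=-5.160: |R|=1.16512 >1
Stable set (-5.0000, 0).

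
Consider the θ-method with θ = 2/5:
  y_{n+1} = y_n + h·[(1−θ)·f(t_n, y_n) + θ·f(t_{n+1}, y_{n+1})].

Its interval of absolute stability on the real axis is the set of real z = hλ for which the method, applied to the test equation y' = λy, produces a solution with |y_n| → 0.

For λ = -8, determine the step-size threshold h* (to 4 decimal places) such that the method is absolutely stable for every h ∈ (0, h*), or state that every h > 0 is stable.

(-10.0000,0); λ=-8 ⇒ h* = (10)/8 = 1.2500.

With y'=λy (z=hλ):
  y_{n+1} = y_n + z·[3/5·y_n + 2/5·y_{n+1}] ⇒ (1 − 2/5z)y_{n+1} = (1 + 3/5z)y_n
  Hence R(z) = (1 + 3/5z)/(1 − 2/5z).

Need |R(x)|<1, x<0.
x=-0.32: |R|=0.7163
R=−1: 1+3/5x = −1+2/5x ⇒ -1/5x=2 ⇒ x=2/(-1/5)=-10.0000
Confirm numerically:
  x=-7.501: |R|=0.87506 <1
  x=-7.265: |R|=0.85996 <1
  x=-5.118: |R|=0.67957 <1
  x=-4.437: |R|=0.59903 <1
  x=-10.481: |R|=1.01853 >1
  x=-10.094: |R|=1.00373 >1
  x=-10.062: |R|=1.00247 >1
So |R|<1 on (-10.0000, 0).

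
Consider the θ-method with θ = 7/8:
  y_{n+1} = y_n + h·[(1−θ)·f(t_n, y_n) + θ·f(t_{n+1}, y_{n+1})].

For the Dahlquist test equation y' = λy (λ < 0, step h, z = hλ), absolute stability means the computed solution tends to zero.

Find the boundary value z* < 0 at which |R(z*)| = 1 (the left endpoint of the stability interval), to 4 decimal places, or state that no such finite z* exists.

Set f=λy, z=hλ:
  y_{n+1} = y_n + z·[1/8·y_n + 7/8·y_{n+1}] ⇒ (1 − 7/8z)y_{n+1} = (1 + 1/8z)y_n
  Hence R(z) = (1 + 1/8z)/(1 − 7/8z).

Solve |R(x)|<1 on ℝ⁻.
x=-0.93: |R|=0.4873
x=-2: |R|=0.2727
x=-10: |R|=0.0256
x=-100: |R|=0.1299
θ=7/8≥1/2 ⇒ |1+1/8x|<|1−7/8x| ∀x<0 ⇒ interval (−∞,0).

unbounded; (−∞, 0).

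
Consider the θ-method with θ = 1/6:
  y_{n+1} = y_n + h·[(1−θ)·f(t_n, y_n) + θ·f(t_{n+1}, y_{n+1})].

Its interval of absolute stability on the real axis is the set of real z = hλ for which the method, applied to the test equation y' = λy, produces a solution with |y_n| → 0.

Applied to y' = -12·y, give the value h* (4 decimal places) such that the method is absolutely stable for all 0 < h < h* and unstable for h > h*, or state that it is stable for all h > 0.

Set f=λy, z=hλ:
  y_{n+1} = y_n + z·[5/6·y_n + 1/6·y_{n+1}] ⇒ (1 − 1/6z)y_{n+1} = (1 + 5/6z)y_n
  R(z) = (1 + 5/6z)/(1 − 1/6z).

Find x<0 with |R(x)|<1.
x=-0.49: |R|=0.5470
R=−1: 1+5/6x = −1+1/6x ⇒ -2/3x=2 ⇒ x=2/(-2/3)=-3.0000
Confirm numerically:
  x=-2.665: |R|=0.84535 <1
  x=-2.420: |R|=0.72447 <1
  x=-1.771: |R|=0.36739 <1
  x=-1.574: |R|=0.24690 <1
  x=-3.422: |R|=1.17916 >1
  x=-3.391: |R|=1.16654 >1
Stable set (-3.0000, 0).

(-3.0000,0); λ=-12 ⇒ h* = (3)/12 = 0.2500.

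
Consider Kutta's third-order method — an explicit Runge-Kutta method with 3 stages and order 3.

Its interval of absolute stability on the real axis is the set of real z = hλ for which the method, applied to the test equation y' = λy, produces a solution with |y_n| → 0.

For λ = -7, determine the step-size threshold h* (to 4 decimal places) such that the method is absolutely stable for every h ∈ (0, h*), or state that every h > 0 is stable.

On y'=λy, z=hλ:
  order 3, 3-stage ⇒ R(z)=1+z+z^2/2+z^3/6
  (e.g. R(-1.57)=0.01747, |R|=0.01747)

Solve |R(x)|<1 on ℝ⁻.
x=-1.57: |R|=0.0175
|R(-2.04)|=0.3741 |R(-1.2)|=0.2320 |R(-0.66)|=0.5099
Bisect:
  x_lo=-2.8248 |R|=1.5918  x_hi=-0.2951 |R|=0.7442
  mid=-1.55994 |R|=0.02410 →hi
  mid=-2.19237 |R|=0.54540 →hi
  mid=-2.50859 |R|=0.99318 →hi
  mid=-2.66670 |R|=1.27167 →lo
  mid=-2.58765 |R|=1.12747 →lo
  mid=-2.54812 |R|=1.05912 →lo
  mid=-2.52836 |R|=1.02585 →lo
  ...
  [-2.51276,-2.51261] ⇒ x*=-2.5127
So |R|<1 on (-2.5127, 0).

(-2.5127,0); λ=-7 ⇒ h* = 0.3590.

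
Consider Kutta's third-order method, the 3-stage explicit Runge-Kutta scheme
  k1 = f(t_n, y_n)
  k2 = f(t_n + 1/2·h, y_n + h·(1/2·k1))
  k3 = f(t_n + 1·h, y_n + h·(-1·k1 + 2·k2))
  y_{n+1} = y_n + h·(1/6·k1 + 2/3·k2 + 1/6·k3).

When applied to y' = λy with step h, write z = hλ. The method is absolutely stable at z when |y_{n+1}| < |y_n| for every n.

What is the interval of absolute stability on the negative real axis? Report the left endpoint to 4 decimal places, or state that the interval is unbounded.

z∈(-2.5127,0).

Set f=λy, z=hλ:
  order 3, 3-stage ⇒ R(z)=1+z+z^2/2+z^3/6
  (e.g. R(-0.87)=0.39870, |R|=0.39870)

Need |R(x)|<1, x<0.
x=-0.87: |R|=0.3987
|R(-2.73)|=1.3946 |R(-1.35)|=0.1512 |R(-0.81)|=0.4295
Bisect:
  x_lo=-3.3197 |R|=2.9068  x_hi=-0.1247 |R|=0.8827
  mid=-1.72220 |R|=0.09055 →hi
  mid=-2.52093 |R|=1.01351 →lo
  mid=-2.12157 |R|=0.46259 →hi
  mid=-2.32125 |R|=0.71171 →hi
  mid=-2.42109 |R|=0.85553 →hi
  mid=-2.47101 |R|=0.93269 →hi
  mid=-2.49597 |R|=0.97263 →hi
  mid=-2.50845 |R|=0.99295 →hi
  mid=-2.51469 |R|=1.00320 →lo
  mid=-2.51157 |R|=0.99807 →hi
  ...
  [-2.51294,-2.51274] ⇒ x*=-2.5127
So |R|<1 on (-2.5127, 0).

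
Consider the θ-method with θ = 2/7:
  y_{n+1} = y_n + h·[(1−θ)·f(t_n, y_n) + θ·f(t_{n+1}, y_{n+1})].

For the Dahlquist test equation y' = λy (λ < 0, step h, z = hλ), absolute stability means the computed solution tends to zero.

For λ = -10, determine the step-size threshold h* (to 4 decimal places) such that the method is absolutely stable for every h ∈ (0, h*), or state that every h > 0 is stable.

(-4.6667,0); λ=-10 ⇒ h* = (14/3)/10 = 0.4667.

Test eqn y'=λy, z=hλ:
  y_{n+1} = y_n + z·[5/7·y_n + 2/7·y_{n+1}] ⇒ (1 − 2/7z)y_{n+1} = (1 + 5/7z)y_n
  Hence R(z) = (1 + 5/7z)/(1 − 2/7z).

Find x<0 with |R(x)|<1.
x=-1.15: |R|=0.1344
R=−1: 1+5/7x = −1+2/7x ⇒ -3/7x=2 ⇒ x=2/(-3/7)=-4.6667
Confirm numerically:
  x=-4.251: |R|=0.91956 <1
  x=-3.146: |R|=0.65679 <1
  x=-2.485: |R|=0.45322 <1
  x=-5.225: |R|=1.09599 >1
  x=-4.950: |R|=1.05030 >1
  x=-4.859: |R|=1.03451 >1
Interval (-4.6667, 0).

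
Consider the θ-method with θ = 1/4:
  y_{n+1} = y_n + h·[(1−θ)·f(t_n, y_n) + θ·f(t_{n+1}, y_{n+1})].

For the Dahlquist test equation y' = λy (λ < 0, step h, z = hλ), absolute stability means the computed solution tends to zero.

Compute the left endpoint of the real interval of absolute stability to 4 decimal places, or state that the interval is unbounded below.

Test eqn y'=λy, z=hλ:
  y_{n+1} = y_n + z·[3/4·y_n + 1/4·y_{n+1}] ⇒ (1 − 1/4z)y_{n+1} = (1 + 3/4z)y_n
  Hence R(z) = (1 + 3/4z)/(1 − 1/4z).

Boundary: |R(x)|=1, x<0.
x=-0.92: |R|=0.2520
R=−1: 1+3/4x = −1+1/4x ⇒ -1/2x=2 ⇒ x=2/(-1/2)=-4.0000
Confirm numerically:
  x=-3.672: |R|=0.91449 <1
  x=-2.753: |R|=0.63068 <1
  x=-2.299: |R|=0.45991 <1
  x=-2.004: |R|=0.33511 <1
  x=-4.534: |R|=1.12515 >1
  x=-4.314: |R|=1.07554 >1
So |R|<1 on (-4.0000, 0).

z* = -4.0000.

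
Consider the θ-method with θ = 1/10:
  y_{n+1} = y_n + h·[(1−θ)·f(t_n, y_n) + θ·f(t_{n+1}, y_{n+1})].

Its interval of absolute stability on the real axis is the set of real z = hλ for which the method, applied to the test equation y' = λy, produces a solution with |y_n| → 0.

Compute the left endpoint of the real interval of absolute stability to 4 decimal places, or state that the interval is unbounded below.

Set f=λy, z=hλ:
  y_{n+1} = y_n + z·[9/10·y_n + 1/10·y_{n+1}] ⇒ (1 − 1/10z)y_{n+1} = (1 + 9/10z)y_n
  so R(z) = (1 + 9/10z)/(1 − 1/10z).

Solve |R(x)|<1 on ℝ⁻.
x=-1.43: |R|=0.2511
R=−1: 1+9/10x = −1+1/10x ⇒ -4/5x=2 ⇒ x=2/(-4/5)=-2.5000
Confirm numerically:
  x=-1.832: |R|=0.54834 <1
  x=-1.692: |R|=0.44714 <1
  x=-1.656: |R|=0.42073 <1
  x=-1.058: |R|=0.04323 <1
  x=-3.012: |R|=1.31479 >1
  x=-2.743: |R|=1.15255 >1
So |R|<1 on (-2.5000, 0).

z* = -2.5000.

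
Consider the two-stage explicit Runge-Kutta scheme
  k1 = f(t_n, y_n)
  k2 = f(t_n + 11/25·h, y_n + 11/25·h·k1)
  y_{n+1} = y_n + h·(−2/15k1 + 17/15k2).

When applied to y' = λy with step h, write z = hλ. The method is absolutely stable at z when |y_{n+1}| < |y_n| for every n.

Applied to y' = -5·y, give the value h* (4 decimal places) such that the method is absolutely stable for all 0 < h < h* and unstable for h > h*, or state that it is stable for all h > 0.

(-2.0053,0); λ=-5 ⇒ h* = (375/187)/5 = 0.4011.

Set f=λy, z=hλ:
  k1=λy_n ⇒ h·k1=z·y_n;  k2=λ(1+11/25z)y_n ⇒ h·k2=z(1+11/25z)y_n
  y_{n+1}/y_n = 1 − 2/15z + 17/15z(1+11/25z) = 1 + z + 187/375z²
  ⇒ R(z) = 1 + z + 187/375z².

Find x<0 with |R(x)|<1.
x=-0.88: |R|=0.5062
R=1: x+187/375x²=0 ⇒ x=−375/187=-2.0053; min R=1−1/(4·187/375)=0.4987>−1
Confirm numerically:
  x=-1.865: |R|=0.86947 <1
  x=-1.314: |R|=0.54700 <1
  x=-1.001: |R|=0.49866 <1
  x=-0.919: |R|=0.50215 <1
  x=-2.508: |R|=1.62865 >1
  x=-2.506: |R|=1.62564 >1
  x=-2.092: |R|=1.09040 >1
Stable set (-2.0053, 0).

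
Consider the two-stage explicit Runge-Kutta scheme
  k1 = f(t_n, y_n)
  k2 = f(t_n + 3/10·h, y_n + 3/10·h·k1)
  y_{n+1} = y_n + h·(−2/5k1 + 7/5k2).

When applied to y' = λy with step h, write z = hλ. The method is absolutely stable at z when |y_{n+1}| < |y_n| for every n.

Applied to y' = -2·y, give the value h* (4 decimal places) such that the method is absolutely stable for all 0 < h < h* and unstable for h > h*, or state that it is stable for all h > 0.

On y'=λy, z=hλ:
  k1=λy_n ⇒ h·k1=z·y_n;  k2=λ(1+3/10z)y_n ⇒ h·k2=z(1+3/10z)y_n
  y_{n+1}/y_n = 1 − 2/5z + 7/5z(1+3/10z) = 1 + z + 21/50z²
  R(z) = 1 + z + 21/50z².

Boundary: |R(x)|=1, x<0.
x=-1.16: |R|=0.4052
R=1: x+21/50x²=0 ⇒ x=−50/21=-2.3810; min R=1−1/(4·21/50)=0.4048>−1
Confirm numerically:
  x=-1.705: |R|=0.51595 <1
  x=-1.372: |R|=0.41860 <1
  x=-1.167: |R|=0.40499 <1
  x=-2.808: |R|=1.50364 >1
  x=-2.658: |R|=1.30928 >1
Stable set (-2.3810, 0).

(-2.3810,0); λ=-2 ⇒ h* = (50/21)/2 = 1.1905.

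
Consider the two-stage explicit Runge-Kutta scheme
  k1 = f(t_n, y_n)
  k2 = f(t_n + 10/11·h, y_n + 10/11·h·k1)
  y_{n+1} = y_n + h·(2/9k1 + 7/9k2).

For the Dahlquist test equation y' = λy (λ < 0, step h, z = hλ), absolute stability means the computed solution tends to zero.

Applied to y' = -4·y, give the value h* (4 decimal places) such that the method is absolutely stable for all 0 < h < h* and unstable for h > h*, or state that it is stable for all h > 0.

With y'=λy (z=hλ):
  k1=λy_n ⇒ h·k1=z·y_n;  k2=λ(1+10/11z)y_n ⇒ h·k2=z(1+10/11z)y_n
  y_{n+1}/y_n = 1 + 2/9z + 7/9z(1+10/11z) = 1 + z + 70/99z²
  ⇒ R(z) = 1 + z + 70/99z².

Boundary: |R(x)|=1, x<0.
x=-1.33: |R|=0.9207
R=1: x+70/99x²=0 ⇒ x=−99/70=-1.4143; min R=1−1/(4·70/99)=0.6464>−1
Confirm numerically:
  x=-1.265: |R|=0.86647 <1
  x=-1.029: |R|=0.71968 <1
  x=-0.932: |R|=0.68218 <1
  x=-0.764: |R|=0.64871 <1
  x=-1.808: |R|=1.50332 >1
  x=-1.750: |R|=1.41540 >1
  x=-1.672: |R|=1.30468 >1
Interval (-1.4143, 0).

(-1.4143,0); λ=-4 ⇒ h* = (99/70)/4 = 0.3536.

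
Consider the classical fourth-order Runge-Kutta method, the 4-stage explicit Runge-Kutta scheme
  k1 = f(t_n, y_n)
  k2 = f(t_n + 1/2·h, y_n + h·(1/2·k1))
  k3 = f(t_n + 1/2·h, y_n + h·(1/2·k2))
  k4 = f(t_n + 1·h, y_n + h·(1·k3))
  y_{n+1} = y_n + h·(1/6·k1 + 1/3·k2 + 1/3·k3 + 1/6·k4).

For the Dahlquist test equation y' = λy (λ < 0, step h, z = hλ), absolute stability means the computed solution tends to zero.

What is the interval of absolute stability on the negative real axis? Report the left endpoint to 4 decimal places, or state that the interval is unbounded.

(-2.7853, 0).

Test eqn y'=λy, z=hλ:
  order 4, 4-stage ⇒ R(z)=1+z+z^2/2+z^3/6+z^4/24
  (e.g. R(-0.54)=0.58310, |R|=0.58310)

Boundary: |R(x)|=1, x<0.
x=-0.54: |R|=0.5831
|R(-3)|=1.3750 |R(-2.16)|=0.4002 |R(-1.21)|=0.3161
Bisect:
  x_lo=-3.5520 |R|=2.9198  x_hi=-0.0681 |R|=0.9342
  mid=-1.81003 |R|=0.28697 →hi
  mid=-2.68101 |R|=0.85382 →hi
  mid=-3.11650 |R|=1.62550 →lo
  mid=-2.89875 |R|=1.18498 →lo
  mid=-2.78988 |R|=1.00694 →lo
  mid=-2.73544 |R|=0.92741 →hi
  mid=-2.76266 |R|=0.96641 →hi
  mid=-2.77627 |R|=0.98648 →hi
  ...
  [-2.78542,-2.78520] ⇒ x*=-2.7853
So |R|<1 on (-2.7853, 0).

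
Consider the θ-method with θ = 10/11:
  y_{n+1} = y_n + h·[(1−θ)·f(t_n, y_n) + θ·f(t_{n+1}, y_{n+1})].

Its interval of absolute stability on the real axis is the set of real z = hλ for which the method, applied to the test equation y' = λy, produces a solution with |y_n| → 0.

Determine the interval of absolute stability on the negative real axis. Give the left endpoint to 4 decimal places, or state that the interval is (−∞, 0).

Set f=λy, z=hλ:
  y_{n+1} = y_n + z·[1/11·y_n + 10/11·y_{n+1}] ⇒ (1 − 10/11z)y_{n+1} = (1 + 1/11z)y_n
  so R(z) = (1 + 1/11z)/(1 − 10/11z).

Boundary: |R(x)|=1, x<0.
x=-0.67: |R|=0.5836
x=-2: |R|=0.2903
x=-10: |R|=0.0090
x=-100: |R|=0.0880
θ=10/11≥1/2 ⇒ |1+1/11x|<|1−10/11x| ∀x<0 ⇒ stable on all of ℝ⁻.

interval (−∞, 0).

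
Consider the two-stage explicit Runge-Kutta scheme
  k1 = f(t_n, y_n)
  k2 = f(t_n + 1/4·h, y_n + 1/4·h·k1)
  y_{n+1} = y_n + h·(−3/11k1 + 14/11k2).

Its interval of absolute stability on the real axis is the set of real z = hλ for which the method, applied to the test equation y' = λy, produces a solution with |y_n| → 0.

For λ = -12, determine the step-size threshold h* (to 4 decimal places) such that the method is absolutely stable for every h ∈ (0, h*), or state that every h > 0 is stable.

(-3.1429,0); λ=-12 ⇒ h* = (22/7)/12 = 0.2619.

Test eqn y'=λy, z=hλ:
  k1=λy_n ⇒ h·k1=z·y_n;  k2=λ(1+1/4z)y_n ⇒ h·k2=z(1+1/4z)y_n
  y_{n+1}/y_n = 1 − 3/11z + 14/11z(1+1/4z) = 1 + z + 7/22z²
  so R(z) = 1 + z + 7/22z².

Find x<0 with |R(x)|<1.
x=-1.63: |R|=0.2154
R=1: x+7/22x²=0 ⇒ x=−22/7=-3.1429; min R=1−1/(4·7/22)=0.2143>−1
Confirm numerically:
  x=-2.999: |R|=0.86273 <1
  x=-2.707: |R|=0.62459 <1
  x=-1.598: |R|=0.21451 <1
  x=-1.299: |R|=0.23790 <1
  x=-3.684: |R|=1.63432 >1
  x=-3.665: |R|=1.60889 >1
  x=-3.410: |R|=1.28985 >1
So |R|<1 on (-3.1429, 0).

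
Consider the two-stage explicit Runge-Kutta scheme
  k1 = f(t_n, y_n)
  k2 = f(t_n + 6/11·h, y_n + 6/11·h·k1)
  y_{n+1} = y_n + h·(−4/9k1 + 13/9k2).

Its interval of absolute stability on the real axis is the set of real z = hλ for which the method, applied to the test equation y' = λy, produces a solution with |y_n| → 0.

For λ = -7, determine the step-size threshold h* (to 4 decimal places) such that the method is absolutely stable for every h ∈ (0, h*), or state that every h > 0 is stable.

Test eqn y'=λy, z=hλ:
  k1=λy_n ⇒ h·k1=z·y_n;  k2=λ(1+6/11z)y_n ⇒ h·k2=z(1+6/11z)y_n
  y_{n+1}/y_n = 1 − 4/9z + 13/9z(1+6/11z) = 1 + z + 26/33z²
  ⇒ R(z) = 1 + z + 26/33z².

Need |R(x)|<1, x<0.
x=-1.65: |R|=1.4950
R=1: x+26/33x²=0 ⇒ x=−33/26=-1.2692; min R=1−1/(4·26/33)=0.6827>−1
Confirm numerically:
  x=-1.158: |R|=0.89852 <1
  x=-0.958: |R|=0.76509 <1
  x=-0.809: |R|=0.70665 <1
  x=-0.762: |R|=0.69548 <1
  x=-1.660: |R|=1.51108 >1
  x=-1.483: |R|=1.24977 >1
Interval (-1.2692, 0).

(-1.2692,0); λ=-7 ⇒ h* = (33/26)/7 = 0.1813.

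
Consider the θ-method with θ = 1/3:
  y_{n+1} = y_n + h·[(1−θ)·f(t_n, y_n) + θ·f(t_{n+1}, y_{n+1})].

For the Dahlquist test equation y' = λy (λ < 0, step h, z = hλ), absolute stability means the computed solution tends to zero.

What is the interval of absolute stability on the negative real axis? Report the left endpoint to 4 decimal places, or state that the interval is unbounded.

Set f=λy, z=hλ:
  y_{n+1} = y_n + z·[2/3·y_n + 1/3·y_{n+1}] ⇒ (1 − 1/3z)y_{n+1} = (1 + 2/3z)y_n
  ⇒ R(z) = (1 + 2/3z)/(1 − 1/3z).

Solve |R(x)|<1 on ℝ⁻.
x=-0.42: |R|=0.6316
R=−1: 1+2/3x = −1+1/3x ⇒ -1/3x=2 ⇒ x=2/(-1/3)=-6.0000
Confirm numerically:
  x=-5.534: |R|=0.94539 <1
  x=-4.833: |R|=0.85101 <1
  x=-3.917: |R|=0.69886 <1
  x=-2.578: |R|=0.38652 <1
  x=-6.375: |R|=1.04000 >1
  x=-6.021: |R|=1.00233 >1
So |R|<1 on (-6.0000, 0).

z∈(-6.0000,0).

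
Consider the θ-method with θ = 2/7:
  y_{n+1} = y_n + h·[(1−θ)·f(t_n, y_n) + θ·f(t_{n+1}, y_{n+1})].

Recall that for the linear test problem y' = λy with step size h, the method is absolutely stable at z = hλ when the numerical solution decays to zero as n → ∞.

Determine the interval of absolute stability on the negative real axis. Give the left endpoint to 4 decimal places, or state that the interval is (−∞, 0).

z∈(-4.6667,0).

Test eqn y'=λy, z=hλ:
  y_{n+1} = y_n + z·[5/7·y_n + 2/7·y_{n+1}] ⇒ (1 − 2/7z)y_{n+1} = (1 + 5/7z)y_n
  R(z) = (1 + 5/7z)/(1 − 2/7z).

Boundary: |R(x)|=1, x<0.
x=-1.05: |R|=0.1923
R=−1: 1+5/7x = −1+2/7x ⇒ -3/7x=2 ⇒ x=2/(-3/7)=-4.6667
Confirm numerically:
  x=-3.766: |R|=0.81407 <1
  x=-2.337: |R|=0.40132 <1
  x=-2.190: |R|=0.34710 <1
  x=-5.140: |R|=1.08218 >1
  x=-5.136: |R|=1.08152 >1
  x=-4.864: |R|=1.03539 >1
Interval (-4.6667, 0).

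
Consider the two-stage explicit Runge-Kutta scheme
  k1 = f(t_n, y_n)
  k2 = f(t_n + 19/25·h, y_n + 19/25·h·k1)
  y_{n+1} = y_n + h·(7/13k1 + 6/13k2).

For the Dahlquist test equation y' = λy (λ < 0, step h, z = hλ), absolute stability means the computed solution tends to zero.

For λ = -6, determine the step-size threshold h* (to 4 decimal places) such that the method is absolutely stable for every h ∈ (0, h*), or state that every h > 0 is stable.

(-2.8509,0); λ=-6 ⇒ h* = (325/114)/6 = 0.4751.

On y'=λy, z=hλ:
  k1=λy_n ⇒ h·k1=z·y_n;  k2=λ(1+19/25z)y_n ⇒ h·k2=z(1+19/25z)y_n
  y_{n+1}/y_n = 1 + 7/13z + 6/13z(1+19/25z) = 1 + z + 114/325z²
  Hence R(z) = 1 + z + 114/325z².

Need |R(x)|<1, x<0.
x=-0.54: |R|=0.5623
R=1: x+114/325x²=0 ⇒ x=−325/114=-2.8509; min R=1−1/(4·114/325)=0.2873>−1
Confirm numerically:
  x=-2.445: |R|=0.65191 <1
  x=-2.392: |R|=0.61498 <1
  x=-1.636: |R|=0.30283 <1
  x=-1.348: |R|=0.28938 <1
  x=-3.390: |R|=1.64108 >1
  x=-3.110: |R|=1.28268 >1
  x=-3.099: |R|=1.26972 >1
Interval (-2.8509, 0).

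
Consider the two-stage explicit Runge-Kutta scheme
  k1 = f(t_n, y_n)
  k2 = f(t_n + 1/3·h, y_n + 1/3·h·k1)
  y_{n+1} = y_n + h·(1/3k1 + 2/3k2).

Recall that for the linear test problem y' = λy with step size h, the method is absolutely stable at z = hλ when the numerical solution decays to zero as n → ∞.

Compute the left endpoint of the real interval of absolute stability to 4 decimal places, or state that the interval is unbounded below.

z* = -4.5000.

Test eqn y'=λy, z=hλ:
  k1=λy_n ⇒ h·k1=z·y_n;  k2=λ(1+1/3z)y_n ⇒ h·k2=z(1+1/3z)y_n
  y_{n+1}/y_n = 1 + 1/3z + 2/3z(1+1/3z) = 1 + z + 2/9z²
  R(z) = 1 + z + 2/9z².

Boundary: |R(x)|=1, x<0.
x=-0.54: |R|=0.5248
R=1: x+2/9x²=0 ⇒ x=−9/2=-4.5000; min R=1−1/(4·2/9)=-0.1250>−1
Confirm numerically:
  x=-3.416: |R|=0.17712 <1
  x=-2.563: |R|=0.10323 <1
  x=-1.999: |R|=0.11100 <1
  x=-4.894: |R|=1.42850 >1
  x=-4.771: |R|=1.28732 >1
Interval (-4.5000, 0).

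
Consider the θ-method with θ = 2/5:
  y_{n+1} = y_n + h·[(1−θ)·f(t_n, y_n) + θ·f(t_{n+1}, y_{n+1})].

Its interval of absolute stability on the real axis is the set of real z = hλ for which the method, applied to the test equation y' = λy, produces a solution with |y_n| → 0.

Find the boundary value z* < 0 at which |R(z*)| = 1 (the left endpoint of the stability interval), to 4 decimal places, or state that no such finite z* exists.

With y'=λy (z=hλ):
  y_{n+1} = y_n + z·[3/5·y_n + 2/5·y_{n+1}] ⇒ (1 − 2/5z)y_{n+1} = (1 + 3/5z)y_n
  ⇒ R(z) = (1 + 3/5z)/(1 − 2/5z).

Boundary: |R(x)|=1, x<0.
x=-1.05: |R|=0.2606
R=−1: 1+3/5x = −1+2/5x ⇒ -1/5x=2 ⇒ x=2/(-1/5)=-10.0000
Confirm numerically:
  x=-9.945: |R|=0.99779 <1
  x=-7.331: |R|=0.86426 <1
  x=-6.144: |R|=0.77696 <1
  x=-4.574: |R|=0.61648 <1
  x=-10.390: |R|=1.01513 >1
  x=-10.192: |R|=1.00756 >1
Stable set (-10.0000, 0).

z* = -10.0000.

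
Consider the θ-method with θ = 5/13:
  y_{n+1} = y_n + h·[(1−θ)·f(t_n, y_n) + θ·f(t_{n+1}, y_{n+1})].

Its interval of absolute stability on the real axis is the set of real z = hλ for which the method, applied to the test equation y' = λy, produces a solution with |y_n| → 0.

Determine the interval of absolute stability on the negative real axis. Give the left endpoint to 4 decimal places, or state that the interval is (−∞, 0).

(-8.6667, 0).

Test eqn y'=λy, z=hλ:
  y_{n+1} = y_n + z·[8/13·y_n + 5/13·y_{n+1}] ⇒ (1 − 5/13z)y_{n+1} = (1 + 8/13z)y_n
  ⇒ R(z) = (1 + 8/13z)/(1 − 5/13z).

Find x<0 with |R(x)|<1.
x=-0.98: |R|=0.2883
R=−1: 1+8/13x = −1+5/13x ⇒ -3/13x=2 ⇒ x=2/(-3/13)=-8.6667
Confirm numerically:
  x=-6.678: |R|=0.87139 <1
  x=-4.071: |R|=0.58666 <1
  x=-3.626: |R|=0.51423 <1
  x=-3.623: |R|=0.51371 <1
  x=-9.231: |R|=1.02862 >1
  x=-8.919: |R|=1.01314 >1
Stable set (-8.6667, 0).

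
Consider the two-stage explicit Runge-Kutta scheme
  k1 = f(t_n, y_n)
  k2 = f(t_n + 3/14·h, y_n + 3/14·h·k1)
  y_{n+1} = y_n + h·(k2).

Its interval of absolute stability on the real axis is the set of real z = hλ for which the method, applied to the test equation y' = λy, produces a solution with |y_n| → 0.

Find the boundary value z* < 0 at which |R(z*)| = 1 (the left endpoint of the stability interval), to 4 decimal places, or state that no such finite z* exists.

Test eqn y'=λy, z=hλ:
  k1=λy_n ⇒ h·k1=z·y_n;  k2=λ(1+3/14z)y_n ⇒ h·k2=z(1+3/14z)y_n
  y_{n+1}/y_n = 1 + z(1+3/14z) = 1 + z + 3/14z²
  ⇒ R(z) = 1 + z + 3/14z².

Find x<0 with |R(x)|<1.
x=-1.67: |R|=0.0724
R=1: x+3/14x²=0 ⇒ x=−14/3=-4.6667; min R=1−1/(4·3/14)=-0.1667>−1
Confirm numerically:
  x=-3.791: |R|=0.28865 <1
  x=-3.092: |R|=0.04333 <1
  x=-2.193: |R|=0.16245 <1
  x=-4.900: |R|=1.24500 >1
  x=-4.887: |R|=1.23074 >1
Stable set (-4.6667, 0).

z* = -4.6667.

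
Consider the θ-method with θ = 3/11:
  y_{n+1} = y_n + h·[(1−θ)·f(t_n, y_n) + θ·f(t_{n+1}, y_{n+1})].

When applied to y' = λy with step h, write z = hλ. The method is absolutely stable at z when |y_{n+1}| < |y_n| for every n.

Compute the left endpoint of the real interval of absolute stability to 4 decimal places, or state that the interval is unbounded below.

Set f=λy, z=hλ:
  y_{n+1} = y_n + z·[8/11·y_n + 3/11·y_{n+1}] ⇒ (1 − 3/11z)y_{n+1} = (1 + 8/11z)y_n
  so R(z) = (1 + 8/11z)/(1 − 3/11z).

Find x<0 with |R(x)|<1.
x=-0.36: |R|=0.6722
R=−1: 1+8/11x = −1+3/11x ⇒ -5/11x=2 ⇒ x=2/(-5/11)=-4.4000
Confirm numerically:
  x=-4.181: |R|=0.95349 <1
  x=-3.784: |R|=0.86220 <1
  x=-2.783: |R|=0.58215 <1
  x=-2.180: |R|=0.36716 <1
  x=-4.895: |R|=1.09636 >1
  x=-4.681: |R|=1.05610 >1
  x=-4.462: |R|=1.01271 >1
Interval (-4.4000, 0).

left endpoint -4.4000.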